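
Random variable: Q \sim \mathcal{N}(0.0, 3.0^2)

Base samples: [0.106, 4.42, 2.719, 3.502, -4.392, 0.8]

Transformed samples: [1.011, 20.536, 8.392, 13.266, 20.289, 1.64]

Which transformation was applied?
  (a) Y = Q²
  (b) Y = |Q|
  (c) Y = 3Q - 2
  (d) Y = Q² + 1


Checking option (d) Y = Q² + 1:
  Q = 0.106 -> Y = 1.011 ✓
  Q = 4.42 -> Y = 20.536 ✓
  Q = 2.719 -> Y = 8.392 ✓
All samples match this transformation.

(d) Q² + 1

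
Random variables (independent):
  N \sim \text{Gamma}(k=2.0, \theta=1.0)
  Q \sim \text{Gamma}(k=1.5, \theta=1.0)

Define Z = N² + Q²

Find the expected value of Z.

E[Z] = E[N²] + E[Q²]
E[N²] = Var(N) + E[N]² = 2 + 4 = 6
E[Q²] = Var(Q) + E[Q]² = 1.5 + 2.25 = 3.75
E[Z] = 6 + 3.75 = 9.75

9.75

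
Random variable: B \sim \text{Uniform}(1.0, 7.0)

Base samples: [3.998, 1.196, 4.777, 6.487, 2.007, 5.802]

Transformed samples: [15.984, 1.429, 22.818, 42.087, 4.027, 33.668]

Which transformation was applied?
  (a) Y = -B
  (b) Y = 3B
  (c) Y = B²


Checking option (c) Y = B²:
  B = 3.998 -> Y = 15.984 ✓
  B = 1.196 -> Y = 1.429 ✓
  B = 4.777 -> Y = 22.818 ✓
All samples match this transformation.

(c) B²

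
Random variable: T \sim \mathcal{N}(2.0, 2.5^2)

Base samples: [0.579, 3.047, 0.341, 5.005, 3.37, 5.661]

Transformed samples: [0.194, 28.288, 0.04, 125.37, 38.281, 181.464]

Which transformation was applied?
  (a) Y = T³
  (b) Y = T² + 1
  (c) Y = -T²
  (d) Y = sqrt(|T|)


Checking option (a) Y = T³:
  T = 0.579 -> Y = 0.194 ✓
  T = 3.047 -> Y = 28.288 ✓
  T = 0.341 -> Y = 0.04 ✓
All samples match this transformation.

(a) T³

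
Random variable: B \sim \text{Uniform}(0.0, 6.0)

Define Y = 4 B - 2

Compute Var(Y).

For Y = aB + b: Var(Y) = a² * Var(B)
Var(B) = (6 - 0)^2/12 = 3
Var(Y) = 4² * 3 = 16 * 3 = 48

48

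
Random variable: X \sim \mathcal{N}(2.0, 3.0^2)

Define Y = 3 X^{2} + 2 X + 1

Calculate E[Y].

E[Y] = 3*E[X²] + 2*E[X] + 1
E[X] = 2
E[X²] = Var(X) + (E[X])² = 9 + 4 = 13
E[Y] = 3*13 + 2*2 + 1 = 44

44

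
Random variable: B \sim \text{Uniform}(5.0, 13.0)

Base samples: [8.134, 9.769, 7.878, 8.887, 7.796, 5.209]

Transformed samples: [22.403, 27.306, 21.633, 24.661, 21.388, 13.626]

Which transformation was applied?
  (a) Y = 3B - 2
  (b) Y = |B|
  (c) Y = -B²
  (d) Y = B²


Checking option (a) Y = 3B - 2:
  B = 8.134 -> Y = 22.403 ✓
  B = 9.769 -> Y = 27.306 ✓
  B = 7.878 -> Y = 21.633 ✓
All samples match this transformation.

(a) 3B - 2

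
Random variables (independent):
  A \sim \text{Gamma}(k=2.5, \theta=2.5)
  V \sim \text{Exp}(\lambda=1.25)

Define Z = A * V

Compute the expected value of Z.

For independent RVs: E[XY] = E[X]*E[Y]
E[A] = 6.25
E[V] = 0.8
E[Z] = 6.25 * 0.8 = 5

5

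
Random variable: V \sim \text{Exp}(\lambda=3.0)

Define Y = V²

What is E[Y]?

Using E[X²] = Var(X) + (E[X])²:
E[V] = 0.33333333
Var(V) = 1/3.0^2 = 0.11111111
E[V²] = 0.11111111 + 0.33333333² = 0.11111111 + 0.11111111 = 0.22222222

0.22222222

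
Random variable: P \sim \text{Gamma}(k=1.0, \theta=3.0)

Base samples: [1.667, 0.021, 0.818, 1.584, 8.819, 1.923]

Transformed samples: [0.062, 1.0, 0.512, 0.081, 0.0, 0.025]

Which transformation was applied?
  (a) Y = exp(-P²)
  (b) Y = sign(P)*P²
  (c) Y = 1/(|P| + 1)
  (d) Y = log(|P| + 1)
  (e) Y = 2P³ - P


Checking option (a) Y = exp(-P²):
  P = 1.667 -> Y = 0.062 ✓
  P = 0.021 -> Y = 1.0 ✓
  P = 0.818 -> Y = 0.512 ✓
All samples match this transformation.

(a) exp(-P²)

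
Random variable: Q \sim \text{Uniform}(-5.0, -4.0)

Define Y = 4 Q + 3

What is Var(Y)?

For Y = aQ + b: Var(Y) = a² * Var(Q)
Var(Q) = (-4 + 5)^2/12 = 0.083333333
Var(Y) = 4² * 0.083333333 = 16 * 0.083333333 = 1.3333333

1.3333333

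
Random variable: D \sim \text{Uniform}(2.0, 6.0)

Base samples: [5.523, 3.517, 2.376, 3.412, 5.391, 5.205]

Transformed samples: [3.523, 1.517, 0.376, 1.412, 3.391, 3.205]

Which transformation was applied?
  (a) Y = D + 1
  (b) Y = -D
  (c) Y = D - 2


Checking option (c) Y = D - 2:
  D = 5.523 -> Y = 3.523 ✓
  D = 3.517 -> Y = 1.517 ✓
  D = 2.376 -> Y = 0.376 ✓
All samples match this transformation.

(c) D - 2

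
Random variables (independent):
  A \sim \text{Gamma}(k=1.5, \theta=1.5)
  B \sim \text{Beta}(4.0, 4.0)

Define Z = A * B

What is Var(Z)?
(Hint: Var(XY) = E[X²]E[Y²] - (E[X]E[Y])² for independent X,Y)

Var(XY) = E[X²]E[Y²] - (E[X]E[Y])²
E[A] = 2.25, Var(A) = 3.375
E[B] = 0.5, Var(B) = 0.027777778
E[A²] = 3.375 + 2.25² = 8.4375
E[B²] = 0.027777778 + 0.5² = 0.27777778
Var(Z) = 8.4375*0.27777778 - (2.25*0.5)²
= 2.34375 - 1.265625 = 1.078125

1.078125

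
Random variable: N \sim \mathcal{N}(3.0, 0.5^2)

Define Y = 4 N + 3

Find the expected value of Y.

For Y = 4N + 3:
E[Y] = 4 * E[N] + 3
E[N] = 3.0 = 3
E[Y] = 4 * 3 + 3 = 15

15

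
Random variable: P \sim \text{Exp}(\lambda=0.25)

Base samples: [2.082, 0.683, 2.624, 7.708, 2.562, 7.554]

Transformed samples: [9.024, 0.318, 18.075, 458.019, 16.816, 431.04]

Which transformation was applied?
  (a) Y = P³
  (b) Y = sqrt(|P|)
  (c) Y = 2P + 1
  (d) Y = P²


Checking option (a) Y = P³:
  P = 2.082 -> Y = 9.024 ✓
  P = 0.683 -> Y = 0.318 ✓
  P = 2.624 -> Y = 18.075 ✓
All samples match this transformation.

(a) P³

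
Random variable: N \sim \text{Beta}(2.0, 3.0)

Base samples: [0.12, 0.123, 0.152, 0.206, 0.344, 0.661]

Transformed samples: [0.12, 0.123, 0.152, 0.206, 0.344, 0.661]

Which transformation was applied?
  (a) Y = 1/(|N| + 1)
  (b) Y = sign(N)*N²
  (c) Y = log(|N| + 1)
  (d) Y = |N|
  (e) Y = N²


Checking option (d) Y = |N|:
  N = 0.12 -> Y = 0.12 ✓
  N = 0.123 -> Y = 0.123 ✓
  N = 0.152 -> Y = 0.152 ✓
All samples match this transformation.

(d) |N|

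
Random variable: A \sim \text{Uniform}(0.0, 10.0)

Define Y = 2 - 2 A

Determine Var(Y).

For Y = aA + b: Var(Y) = a² * Var(A)
Var(A) = (10 - 0)^2/12 = 8.3333333
Var(Y) = (-2)² * 8.3333333 = 4 * 8.3333333 = 33.333333

33.333333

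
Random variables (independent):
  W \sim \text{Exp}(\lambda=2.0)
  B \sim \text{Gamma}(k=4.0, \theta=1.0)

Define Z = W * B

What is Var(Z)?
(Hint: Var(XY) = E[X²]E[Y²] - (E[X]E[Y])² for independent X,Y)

Var(XY) = E[X²]E[Y²] - (E[X]E[Y])²
E[W] = 0.5, Var(W) = 0.25
E[B] = 4, Var(B) = 4
E[W²] = 0.25 + 0.5² = 0.5
E[B²] = 4 + 4² = 20
Var(Z) = 0.5*20 - (0.5*4)²
= 10 - 4 = 6

6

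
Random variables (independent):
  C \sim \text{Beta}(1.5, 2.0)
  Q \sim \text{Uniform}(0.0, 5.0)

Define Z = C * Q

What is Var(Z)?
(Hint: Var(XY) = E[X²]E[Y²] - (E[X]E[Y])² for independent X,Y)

Var(XY) = E[X²]E[Y²] - (E[X]E[Y])²
E[C] = 0.42857143, Var(C) = 0.054421769
E[Q] = 2.5, Var(Q) = 2.0833333
E[C²] = 0.054421769 + 0.42857143² = 0.23809524
E[Q²] = 2.0833333 + 2.5² = 8.3333333
Var(Z) = 0.23809524*8.3333333 - (0.42857143*2.5)²
= 1.984127 - 1.1479592 = 0.8361678

0.8361678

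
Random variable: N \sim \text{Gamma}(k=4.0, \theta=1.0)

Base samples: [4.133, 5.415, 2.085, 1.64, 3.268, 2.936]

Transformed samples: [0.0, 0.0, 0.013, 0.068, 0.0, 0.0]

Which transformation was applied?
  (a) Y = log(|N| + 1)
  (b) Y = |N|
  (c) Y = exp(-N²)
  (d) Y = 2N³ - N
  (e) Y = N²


Checking option (c) Y = exp(-N²):
  N = 4.133 -> Y = 0.0 ✓
  N = 5.415 -> Y = 0.0 ✓
  N = 2.085 -> Y = 0.013 ✓
All samples match this transformation.

(c) exp(-N²)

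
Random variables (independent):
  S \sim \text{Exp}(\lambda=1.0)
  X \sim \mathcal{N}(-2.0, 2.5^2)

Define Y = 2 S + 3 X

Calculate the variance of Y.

For independent RVs: Var(aX + bY) = a²Var(X) + b²Var(Y)
Var(S) = 1
Var(X) = 6.25
Var(Y) = 2²*1 + 3²*6.25
= 4*1 + 9*6.25 = 60.25

60.25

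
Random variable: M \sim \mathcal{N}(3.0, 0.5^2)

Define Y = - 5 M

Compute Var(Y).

For Y = aM + b: Var(Y) = a² * Var(M)
Var(M) = 0.5^2 = 0.25
Var(Y) = (-5)² * 0.25 = 25 * 0.25 = 6.25

6.25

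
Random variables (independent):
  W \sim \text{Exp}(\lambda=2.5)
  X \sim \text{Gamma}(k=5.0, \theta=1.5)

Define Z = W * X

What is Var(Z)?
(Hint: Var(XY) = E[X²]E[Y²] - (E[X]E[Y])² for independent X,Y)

Var(XY) = E[X²]E[Y²] - (E[X]E[Y])²
E[W] = 0.4, Var(W) = 0.16
E[X] = 7.5, Var(X) = 11.25
E[W²] = 0.16 + 0.4² = 0.32
E[X²] = 11.25 + 7.5² = 67.5
Var(Z) = 0.32*67.5 - (0.4*7.5)²
= 21.6 - 9 = 12.6

12.6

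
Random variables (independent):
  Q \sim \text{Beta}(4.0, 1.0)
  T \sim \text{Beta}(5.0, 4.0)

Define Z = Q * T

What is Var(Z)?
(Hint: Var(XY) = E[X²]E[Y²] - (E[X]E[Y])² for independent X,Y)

Var(XY) = E[X²]E[Y²] - (E[X]E[Y])²
E[Q] = 0.8, Var(Q) = 0.026666667
E[T] = 0.55555556, Var(T) = 0.024691358
E[Q²] = 0.026666667 + 0.8² = 0.66666667
E[T²] = 0.024691358 + 0.55555556² = 0.33333333
Var(Z) = 0.66666667*0.33333333 - (0.8*0.55555556)²
= 0.22222222 - 0.19753086 = 0.024691358

0.024691358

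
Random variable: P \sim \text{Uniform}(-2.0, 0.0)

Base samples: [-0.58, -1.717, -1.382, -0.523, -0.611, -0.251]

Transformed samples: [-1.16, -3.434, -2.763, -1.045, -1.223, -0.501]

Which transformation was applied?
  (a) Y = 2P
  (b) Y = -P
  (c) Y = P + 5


Checking option (a) Y = 2P:
  P = -0.58 -> Y = -1.16 ✓
  P = -1.717 -> Y = -3.434 ✓
  P = -1.382 -> Y = -2.763 ✓
All samples match this transformation.

(a) 2P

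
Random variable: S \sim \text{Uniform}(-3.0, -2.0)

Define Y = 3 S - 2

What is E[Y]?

For Y = 3S - 2:
E[Y] = 3 * E[S] - 2
E[S] = (-3 - 2)/2 = -2.5
E[Y] = 3 * (-2.5) - 2 = -9.5

-9.5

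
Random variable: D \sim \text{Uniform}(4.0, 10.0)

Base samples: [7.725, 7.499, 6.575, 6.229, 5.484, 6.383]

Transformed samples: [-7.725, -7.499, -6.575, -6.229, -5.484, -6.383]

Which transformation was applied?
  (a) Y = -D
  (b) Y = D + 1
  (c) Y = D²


Checking option (a) Y = -D:
  D = 7.725 -> Y = -7.725 ✓
  D = 7.499 -> Y = -7.499 ✓
  D = 6.575 -> Y = -6.575 ✓
All samples match this transformation.

(a) -D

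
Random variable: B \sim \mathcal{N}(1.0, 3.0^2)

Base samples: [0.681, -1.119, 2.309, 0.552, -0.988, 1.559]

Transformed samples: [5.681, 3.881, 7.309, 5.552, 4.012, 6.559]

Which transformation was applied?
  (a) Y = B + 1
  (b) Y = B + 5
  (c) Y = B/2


Checking option (b) Y = B + 5:
  B = 0.681 -> Y = 5.681 ✓
  B = -1.119 -> Y = 3.881 ✓
  B = 2.309 -> Y = 7.309 ✓
All samples match this transformation.

(b) B + 5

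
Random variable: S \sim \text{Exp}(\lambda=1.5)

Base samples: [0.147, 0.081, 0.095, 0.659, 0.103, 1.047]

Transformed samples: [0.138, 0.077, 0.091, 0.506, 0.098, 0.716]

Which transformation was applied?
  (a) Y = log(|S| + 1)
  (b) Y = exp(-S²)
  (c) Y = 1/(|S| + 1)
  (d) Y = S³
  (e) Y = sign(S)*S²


Checking option (a) Y = log(|S| + 1):
  S = 0.147 -> Y = 0.138 ✓
  S = 0.081 -> Y = 0.077 ✓
  S = 0.095 -> Y = 0.091 ✓
All samples match this transformation.

(a) log(|S| + 1)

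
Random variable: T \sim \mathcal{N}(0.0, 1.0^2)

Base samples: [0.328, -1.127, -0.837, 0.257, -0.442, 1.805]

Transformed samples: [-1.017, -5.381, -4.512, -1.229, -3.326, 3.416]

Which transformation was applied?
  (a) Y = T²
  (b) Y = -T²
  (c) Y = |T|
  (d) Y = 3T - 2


Checking option (d) Y = 3T - 2:
  T = 0.328 -> Y = -1.017 ✓
  T = -1.127 -> Y = -5.381 ✓
  T = -0.837 -> Y = -4.512 ✓
All samples match this transformation.

(d) 3T - 2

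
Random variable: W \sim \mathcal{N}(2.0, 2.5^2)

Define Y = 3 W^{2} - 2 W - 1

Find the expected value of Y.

E[Y] = 3*E[W²] - 2*E[W] - 1
E[W] = 2
E[W²] = Var(W) + (E[W])² = 6.25 + 4 = 10.25
E[Y] = 3*10.25 - 2*2 - 1 = 25.75

25.75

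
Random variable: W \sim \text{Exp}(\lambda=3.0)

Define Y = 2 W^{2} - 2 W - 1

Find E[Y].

E[Y] = 2*E[W²] - 2*E[W] - 1
E[W] = 0.33333333
E[W²] = Var(W) + (E[W])² = 0.11111111 + 0.11111111 = 0.22222222
E[Y] = 2*0.22222222 - 2*0.33333333 - 1 = -1.2222222

-1.2222222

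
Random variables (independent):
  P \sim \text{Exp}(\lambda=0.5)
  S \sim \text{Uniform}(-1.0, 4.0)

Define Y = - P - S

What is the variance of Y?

For independent RVs: Var(aX + bY) = a²Var(X) + b²Var(Y)
Var(P) = 4
Var(S) = 2.0833333
Var(Y) = (-1)²*4 + (-1)²*2.0833333
= 1*4 + 1*2.0833333 = 6.0833333

6.0833333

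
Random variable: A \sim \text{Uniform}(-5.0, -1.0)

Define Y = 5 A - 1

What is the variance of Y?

For Y = aA + b: Var(Y) = a² * Var(A)
Var(A) = (-1 + 5)^2/12 = 1.3333333
Var(Y) = 5² * 1.3333333 = 25 * 1.3333333 = 33.333333

33.333333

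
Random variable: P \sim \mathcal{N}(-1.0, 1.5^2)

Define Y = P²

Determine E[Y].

E[P²] = Var(P) + (E[P])² = 2.25 + 1 = 3.25

3.25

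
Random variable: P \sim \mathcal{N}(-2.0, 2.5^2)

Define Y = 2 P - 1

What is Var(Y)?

For Y = aP + b: Var(Y) = a² * Var(P)
Var(P) = 2.5^2 = 6.25
Var(Y) = 2² * 6.25 = 4 * 6.25 = 25

25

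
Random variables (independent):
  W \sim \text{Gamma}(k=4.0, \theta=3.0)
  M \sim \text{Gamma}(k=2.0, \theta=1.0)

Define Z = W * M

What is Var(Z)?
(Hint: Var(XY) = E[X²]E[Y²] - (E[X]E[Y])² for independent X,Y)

Var(XY) = E[X²]E[Y²] - (E[X]E[Y])²
E[W] = 12, Var(W) = 36
E[M] = 2, Var(M) = 2
E[W²] = 36 + 12² = 180
E[M²] = 2 + 2² = 6
Var(Z) = 180*6 - (12*2)²
= 1080 - 576 = 504

504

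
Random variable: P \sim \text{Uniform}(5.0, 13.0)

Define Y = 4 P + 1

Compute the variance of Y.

For Y = aP + b: Var(Y) = a² * Var(P)
Var(P) = (13 - 5)^2/12 = 5.3333333
Var(Y) = 4² * 5.3333333 = 16 * 5.3333333 = 85.333333

85.333333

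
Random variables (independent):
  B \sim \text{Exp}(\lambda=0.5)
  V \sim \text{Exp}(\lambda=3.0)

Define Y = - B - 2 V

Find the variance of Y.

For independent RVs: Var(aX + bY) = a²Var(X) + b²Var(Y)
Var(B) = 4
Var(V) = 0.11111111
Var(Y) = (-1)²*4 + (-2)²*0.11111111
= 1*4 + 4*0.11111111 = 4.4444444

4.4444444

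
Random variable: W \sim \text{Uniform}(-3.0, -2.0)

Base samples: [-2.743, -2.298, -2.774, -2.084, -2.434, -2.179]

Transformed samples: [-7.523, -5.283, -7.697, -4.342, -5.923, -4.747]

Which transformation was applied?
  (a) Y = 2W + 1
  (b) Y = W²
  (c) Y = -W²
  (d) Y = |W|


Checking option (c) Y = -W²:
  W = -2.743 -> Y = -7.523 ✓
  W = -2.298 -> Y = -5.283 ✓
  W = -2.774 -> Y = -7.697 ✓
All samples match this transformation.

(c) -W²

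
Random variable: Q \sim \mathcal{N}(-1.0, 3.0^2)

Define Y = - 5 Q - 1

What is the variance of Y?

For Y = aQ + b: Var(Y) = a² * Var(Q)
Var(Q) = 3.0^2 = 9
Var(Y) = (-5)² * 9 = 25 * 9 = 225

225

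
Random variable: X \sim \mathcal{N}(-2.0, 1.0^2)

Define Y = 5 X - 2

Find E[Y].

For Y = 5X - 2:
E[Y] = 5 * E[X] - 2
E[X] = -2.0 = -2
E[Y] = 5 * (-2) - 2 = -12

-12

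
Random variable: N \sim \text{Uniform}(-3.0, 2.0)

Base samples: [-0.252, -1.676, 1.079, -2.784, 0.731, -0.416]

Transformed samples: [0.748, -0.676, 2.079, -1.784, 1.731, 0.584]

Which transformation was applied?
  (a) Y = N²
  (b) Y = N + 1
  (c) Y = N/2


Checking option (b) Y = N + 1:
  N = -0.252 -> Y = 0.748 ✓
  N = -1.676 -> Y = -0.676 ✓
  N = 1.079 -> Y = 2.079 ✓
All samples match this transformation.

(b) N + 1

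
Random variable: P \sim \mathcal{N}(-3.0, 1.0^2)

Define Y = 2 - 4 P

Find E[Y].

For Y = -4P + 2:
E[Y] = -4 * E[P] + 2
E[P] = -3.0 = -3
E[Y] = -4 * (-3) + 2 = 14

14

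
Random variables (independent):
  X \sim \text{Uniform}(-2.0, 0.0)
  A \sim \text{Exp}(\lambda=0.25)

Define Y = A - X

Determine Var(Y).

For independent RVs: Var(aX + bY) = a²Var(X) + b²Var(Y)
Var(X) = 0.33333333
Var(A) = 16
Var(Y) = (-1)²*0.33333333 + 1²*16
= 1*0.33333333 + 1*16 = 16.333333

16.333333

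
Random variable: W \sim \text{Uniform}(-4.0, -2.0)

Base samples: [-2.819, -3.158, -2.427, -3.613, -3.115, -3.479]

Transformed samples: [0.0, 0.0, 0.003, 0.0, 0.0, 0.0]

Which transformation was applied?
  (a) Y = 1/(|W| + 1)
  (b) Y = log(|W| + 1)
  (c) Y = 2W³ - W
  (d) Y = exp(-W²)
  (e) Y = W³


Checking option (d) Y = exp(-W²):
  W = -2.819 -> Y = 0.0 ✓
  W = -3.158 -> Y = 0.0 ✓
  W = -2.427 -> Y = 0.003 ✓
All samples match this transformation.

(d) exp(-W²)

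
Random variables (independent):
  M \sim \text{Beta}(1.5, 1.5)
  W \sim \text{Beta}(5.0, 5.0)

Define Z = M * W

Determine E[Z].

For independent RVs: E[XY] = E[X]*E[Y]
E[M] = 0.5
E[W] = 0.5
E[Z] = 0.5 * 0.5 = 0.25

0.25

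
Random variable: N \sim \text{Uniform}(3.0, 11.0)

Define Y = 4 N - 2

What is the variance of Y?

For Y = aN + b: Var(Y) = a² * Var(N)
Var(N) = (11 - 3)^2/12 = 5.3333333
Var(Y) = 4² * 5.3333333 = 16 * 5.3333333 = 85.333333

85.333333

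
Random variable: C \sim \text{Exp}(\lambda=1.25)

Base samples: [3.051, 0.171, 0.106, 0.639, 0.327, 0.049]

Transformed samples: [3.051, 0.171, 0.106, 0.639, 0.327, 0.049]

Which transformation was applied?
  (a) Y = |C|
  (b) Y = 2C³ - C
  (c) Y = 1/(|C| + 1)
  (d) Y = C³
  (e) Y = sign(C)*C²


Checking option (a) Y = |C|:
  C = 3.051 -> Y = 3.051 ✓
  C = 0.171 -> Y = 0.171 ✓
  C = 0.106 -> Y = 0.106 ✓
All samples match this transformation.

(a) |C|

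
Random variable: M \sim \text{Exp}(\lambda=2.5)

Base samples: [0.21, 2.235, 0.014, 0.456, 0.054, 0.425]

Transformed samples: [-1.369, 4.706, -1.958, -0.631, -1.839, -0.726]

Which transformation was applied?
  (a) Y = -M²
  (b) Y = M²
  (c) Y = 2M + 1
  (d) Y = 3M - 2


Checking option (d) Y = 3M - 2:
  M = 0.21 -> Y = -1.369 ✓
  M = 2.235 -> Y = 4.706 ✓
  M = 0.014 -> Y = -1.958 ✓
All samples match this transformation.

(d) 3M - 2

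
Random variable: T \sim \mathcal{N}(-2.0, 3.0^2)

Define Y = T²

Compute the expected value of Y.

E[T²] = Var(T) + (E[T])² = 9 + 4 = 13

13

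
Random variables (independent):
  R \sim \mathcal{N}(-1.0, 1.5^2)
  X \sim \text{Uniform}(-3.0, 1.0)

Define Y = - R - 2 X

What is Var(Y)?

For independent RVs: Var(aX + bY) = a²Var(X) + b²Var(Y)
Var(R) = 2.25
Var(X) = 1.3333333
Var(Y) = (-1)²*2.25 + (-2)²*1.3333333
= 1*2.25 + 4*1.3333333 = 7.5833333

7.5833333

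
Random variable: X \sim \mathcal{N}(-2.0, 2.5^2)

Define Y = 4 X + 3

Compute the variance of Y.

For Y = aX + b: Var(Y) = a² * Var(X)
Var(X) = 2.5^2 = 6.25
Var(Y) = 4² * 6.25 = 16 * 6.25 = 100

100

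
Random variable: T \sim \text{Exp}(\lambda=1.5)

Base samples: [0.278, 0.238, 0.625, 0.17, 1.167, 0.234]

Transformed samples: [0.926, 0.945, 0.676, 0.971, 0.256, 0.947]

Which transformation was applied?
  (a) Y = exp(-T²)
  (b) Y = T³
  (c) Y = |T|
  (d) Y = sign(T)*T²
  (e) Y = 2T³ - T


Checking option (a) Y = exp(-T²):
  T = 0.278 -> Y = 0.926 ✓
  T = 0.238 -> Y = 0.945 ✓
  T = 0.625 -> Y = 0.676 ✓
All samples match this transformation.

(a) exp(-T²)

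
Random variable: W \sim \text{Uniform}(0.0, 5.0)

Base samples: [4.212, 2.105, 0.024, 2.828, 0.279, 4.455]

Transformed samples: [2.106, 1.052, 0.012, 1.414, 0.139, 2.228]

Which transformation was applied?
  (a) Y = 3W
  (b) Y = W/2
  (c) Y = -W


Checking option (b) Y = W/2:
  W = 4.212 -> Y = 2.106 ✓
  W = 2.105 -> Y = 1.052 ✓
  W = 0.024 -> Y = 0.012 ✓
All samples match this transformation.

(b) W/2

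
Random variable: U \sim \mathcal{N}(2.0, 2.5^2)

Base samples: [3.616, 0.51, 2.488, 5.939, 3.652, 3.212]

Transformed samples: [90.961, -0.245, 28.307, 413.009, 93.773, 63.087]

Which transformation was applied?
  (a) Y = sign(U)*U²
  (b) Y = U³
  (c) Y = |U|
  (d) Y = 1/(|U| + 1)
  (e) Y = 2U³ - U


Checking option (e) Y = 2U³ - U:
  U = 3.616 -> Y = 90.961 ✓
  U = 0.51 -> Y = -0.245 ✓
  U = 2.488 -> Y = 28.307 ✓
All samples match this transformation.

(e) 2U³ - U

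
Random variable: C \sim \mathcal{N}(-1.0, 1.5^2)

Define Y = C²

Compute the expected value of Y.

Using E[X²] = Var(X) + (E[X])²:
E[C] = -1
Var(C) = 1.5^2 = 2.25
E[C²] = 2.25 + (-1)² = 2.25 + 1 = 3.25

3.25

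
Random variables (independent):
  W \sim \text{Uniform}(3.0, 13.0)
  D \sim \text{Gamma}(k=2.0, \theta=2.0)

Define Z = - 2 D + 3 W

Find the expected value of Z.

E[Z] = 3*E[W] - 2*E[D]
E[W] = 8
E[D] = 4
E[Z] = 3*8 - 2*4 = 16

16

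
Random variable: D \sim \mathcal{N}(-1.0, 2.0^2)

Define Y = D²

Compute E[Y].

Using E[X²] = Var(X) + (E[X])²:
E[D] = -1
Var(D) = 2.0^2 = 4
E[D²] = 4 + (-1)² = 4 + 1 = 5

5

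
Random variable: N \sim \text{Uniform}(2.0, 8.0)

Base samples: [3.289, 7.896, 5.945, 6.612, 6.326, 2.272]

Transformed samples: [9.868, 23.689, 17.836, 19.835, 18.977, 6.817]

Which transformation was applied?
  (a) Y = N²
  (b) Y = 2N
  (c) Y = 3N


Checking option (c) Y = 3N:
  N = 3.289 -> Y = 9.868 ✓
  N = 7.896 -> Y = 23.689 ✓
  N = 5.945 -> Y = 17.836 ✓
All samples match this transformation.

(c) 3N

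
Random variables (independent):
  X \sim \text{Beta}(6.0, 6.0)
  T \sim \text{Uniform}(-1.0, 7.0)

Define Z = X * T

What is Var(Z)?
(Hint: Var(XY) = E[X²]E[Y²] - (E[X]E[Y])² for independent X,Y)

Var(XY) = E[X²]E[Y²] - (E[X]E[Y])²
E[X] = 0.5, Var(X) = 0.019230769
E[T] = 3, Var(T) = 5.3333333
E[X²] = 0.019230769 + 0.5² = 0.26923077
E[T²] = 5.3333333 + 3² = 14.333333
Var(Z) = 0.26923077*14.333333 - (0.5*3)²
= 3.8589744 - 2.25 = 1.6089744

1.6089744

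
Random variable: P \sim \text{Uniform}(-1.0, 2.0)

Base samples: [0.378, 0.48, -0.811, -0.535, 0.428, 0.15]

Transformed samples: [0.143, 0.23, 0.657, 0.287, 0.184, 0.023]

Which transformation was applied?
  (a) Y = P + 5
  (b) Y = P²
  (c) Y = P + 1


Checking option (b) Y = P²:
  P = 0.378 -> Y = 0.143 ✓
  P = 0.48 -> Y = 0.23 ✓
  P = -0.811 -> Y = 0.657 ✓
All samples match this transformation.

(b) P²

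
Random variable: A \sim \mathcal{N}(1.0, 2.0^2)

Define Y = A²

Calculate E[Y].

Using E[X²] = Var(X) + (E[X])²:
E[A] = 1
Var(A) = 2.0^2 = 4
E[A²] = 4 + 1² = 4 + 1 = 5

5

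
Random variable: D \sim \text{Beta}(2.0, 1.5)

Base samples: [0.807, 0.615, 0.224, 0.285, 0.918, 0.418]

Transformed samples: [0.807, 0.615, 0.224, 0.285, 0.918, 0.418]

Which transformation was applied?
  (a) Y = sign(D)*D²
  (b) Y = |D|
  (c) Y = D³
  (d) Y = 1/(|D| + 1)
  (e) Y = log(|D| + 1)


Checking option (b) Y = |D|:
  D = 0.807 -> Y = 0.807 ✓
  D = 0.615 -> Y = 0.615 ✓
  D = 0.224 -> Y = 0.224 ✓
All samples match this transformation.

(b) |D|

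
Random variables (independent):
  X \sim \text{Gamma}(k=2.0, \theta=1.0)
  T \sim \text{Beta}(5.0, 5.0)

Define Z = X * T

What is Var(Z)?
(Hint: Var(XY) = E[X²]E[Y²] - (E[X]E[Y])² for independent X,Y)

Var(XY) = E[X²]E[Y²] - (E[X]E[Y])²
E[X] = 2, Var(X) = 2
E[T] = 0.5, Var(T) = 0.022727273
E[X²] = 2 + 2² = 6
E[T²] = 0.022727273 + 0.5² = 0.27272727
Var(Z) = 6*0.27272727 - (2*0.5)²
= 1.6363636 - 1 = 0.63636364

0.63636364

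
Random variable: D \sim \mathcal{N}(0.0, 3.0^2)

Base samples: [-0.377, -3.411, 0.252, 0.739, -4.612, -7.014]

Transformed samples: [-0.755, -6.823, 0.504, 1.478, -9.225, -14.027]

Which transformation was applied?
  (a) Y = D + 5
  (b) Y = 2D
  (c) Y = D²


Checking option (b) Y = 2D:
  D = -0.377 -> Y = -0.755 ✓
  D = -3.411 -> Y = -6.823 ✓
  D = 0.252 -> Y = 0.504 ✓
All samples match this transformation.

(b) 2D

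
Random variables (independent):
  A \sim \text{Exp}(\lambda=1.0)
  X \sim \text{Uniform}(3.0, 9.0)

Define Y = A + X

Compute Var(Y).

For independent RVs: Var(aX + bY) = a²Var(X) + b²Var(Y)
Var(A) = 1
Var(X) = 3
Var(Y) = 1²*1 + 1²*3
= 1*1 + 1*3 = 4

4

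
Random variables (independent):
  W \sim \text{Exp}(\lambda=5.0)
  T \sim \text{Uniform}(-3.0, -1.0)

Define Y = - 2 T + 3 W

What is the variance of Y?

For independent RVs: Var(aX + bY) = a²Var(X) + b²Var(Y)
Var(W) = 0.04
Var(T) = 0.33333333
Var(Y) = 3²*0.04 + (-2)²*0.33333333
= 9*0.04 + 4*0.33333333 = 1.6933333

1.6933333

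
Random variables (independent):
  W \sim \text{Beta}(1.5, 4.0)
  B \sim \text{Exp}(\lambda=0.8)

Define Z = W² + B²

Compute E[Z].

E[Z] = E[W²] + E[B²]
E[W²] = Var(W) + E[W]² = 0.03051494 + 0.074380165 = 0.1048951
E[B²] = Var(B) + E[B]² = 1.5625 + 1.5625 = 3.125
E[Z] = 0.1048951 + 3.125 = 3.2298951

3.2298951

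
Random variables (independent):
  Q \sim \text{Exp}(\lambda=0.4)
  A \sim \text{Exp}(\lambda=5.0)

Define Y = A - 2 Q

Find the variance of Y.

For independent RVs: Var(aX + bY) = a²Var(X) + b²Var(Y)
Var(Q) = 6.25
Var(A) = 0.04
Var(Y) = (-2)²*6.25 + 1²*0.04
= 4*6.25 + 1*0.04 = 25.04

25.04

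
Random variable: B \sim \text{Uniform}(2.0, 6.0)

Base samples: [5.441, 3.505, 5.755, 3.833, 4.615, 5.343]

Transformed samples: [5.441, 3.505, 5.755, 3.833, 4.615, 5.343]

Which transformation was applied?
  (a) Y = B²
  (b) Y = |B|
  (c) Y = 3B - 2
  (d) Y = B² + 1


Checking option (b) Y = |B|:
  B = 5.441 -> Y = 5.441 ✓
  B = 3.505 -> Y = 3.505 ✓
  B = 5.755 -> Y = 5.755 ✓
All samples match this transformation.

(b) |B|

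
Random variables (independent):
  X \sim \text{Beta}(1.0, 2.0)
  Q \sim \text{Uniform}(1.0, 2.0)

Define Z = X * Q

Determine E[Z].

For independent RVs: E[XY] = E[X]*E[Y]
E[X] = 0.33333333
E[Q] = 1.5
E[Z] = 0.33333333 * 1.5 = 0.5

0.5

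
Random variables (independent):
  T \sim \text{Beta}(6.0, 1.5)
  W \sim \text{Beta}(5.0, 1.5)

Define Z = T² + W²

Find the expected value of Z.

E[Z] = E[T²] + E[W²]
E[T²] = Var(T) + E[T]² = 0.018823529 + 0.64 = 0.65882353
E[W²] = Var(W) + E[W]² = 0.023668639 + 0.59171598 = 0.61538462
E[Z] = 0.65882353 + 0.61538462 = 1.2742081

1.2742081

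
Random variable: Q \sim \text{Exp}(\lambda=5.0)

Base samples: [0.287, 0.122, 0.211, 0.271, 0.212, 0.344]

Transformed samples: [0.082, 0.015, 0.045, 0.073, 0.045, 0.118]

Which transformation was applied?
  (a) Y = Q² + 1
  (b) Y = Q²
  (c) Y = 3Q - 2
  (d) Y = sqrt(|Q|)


Checking option (b) Y = Q²:
  Q = 0.287 -> Y = 0.082 ✓
  Q = 0.122 -> Y = 0.015 ✓
  Q = 0.211 -> Y = 0.045 ✓
All samples match this transformation.

(b) Q²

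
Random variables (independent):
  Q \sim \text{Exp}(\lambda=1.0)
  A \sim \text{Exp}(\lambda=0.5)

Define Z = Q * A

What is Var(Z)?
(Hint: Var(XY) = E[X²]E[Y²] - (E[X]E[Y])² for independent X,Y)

Var(XY) = E[X²]E[Y²] - (E[X]E[Y])²
E[Q] = 1, Var(Q) = 1
E[A] = 2, Var(A) = 4
E[Q²] = 1 + 1² = 2
E[A²] = 4 + 2² = 8
Var(Z) = 2*8 - (1*2)²
= 16 - 4 = 12

12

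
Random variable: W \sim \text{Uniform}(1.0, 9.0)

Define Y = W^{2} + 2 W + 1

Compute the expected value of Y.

E[Y] = 1*E[W²] + 2*E[W] + 1
E[W] = 5
E[W²] = Var(W) + (E[W])² = 5.3333333 + 25 = 30.333333
E[Y] = 1*30.333333 + 2*5 + 1 = 41.333333

41.333333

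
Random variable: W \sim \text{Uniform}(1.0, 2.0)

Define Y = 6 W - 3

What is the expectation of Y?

For Y = 6W - 3:
E[Y] = 6 * E[W] - 3
E[W] = (1 + 2)/2 = 1.5
E[Y] = 6 * 1.5 - 3 = 6

6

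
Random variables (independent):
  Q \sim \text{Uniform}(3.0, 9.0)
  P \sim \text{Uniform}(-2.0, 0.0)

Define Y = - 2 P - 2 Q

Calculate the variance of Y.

For independent RVs: Var(aX + bY) = a²Var(X) + b²Var(Y)
Var(Q) = 3
Var(P) = 0.33333333
Var(Y) = (-2)²*3 + (-2)²*0.33333333
= 4*3 + 4*0.33333333 = 13.333333

13.333333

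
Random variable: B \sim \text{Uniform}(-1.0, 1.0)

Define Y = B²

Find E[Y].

Using E[X²] = Var(X) + (E[X])²:
E[B] = 0
Var(B) = (1 + 1)^2/12 = 0.33333333
E[B²] = 0.33333333 + 0² = 0.33333333 + 0 = 0.33333333

0.33333333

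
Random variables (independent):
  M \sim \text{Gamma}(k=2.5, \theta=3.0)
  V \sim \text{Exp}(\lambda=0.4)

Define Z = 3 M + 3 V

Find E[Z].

E[Z] = 3*E[M] + 3*E[V]
E[M] = 7.5
E[V] = 2.5
E[Z] = 3*7.5 + 3*2.5 = 30

30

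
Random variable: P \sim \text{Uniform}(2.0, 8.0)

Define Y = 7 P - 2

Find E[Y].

For Y = 7P - 2:
E[Y] = 7 * E[P] - 2
E[P] = (2 + 8)/2 = 5
E[Y] = 7 * 5 - 2 = 33

33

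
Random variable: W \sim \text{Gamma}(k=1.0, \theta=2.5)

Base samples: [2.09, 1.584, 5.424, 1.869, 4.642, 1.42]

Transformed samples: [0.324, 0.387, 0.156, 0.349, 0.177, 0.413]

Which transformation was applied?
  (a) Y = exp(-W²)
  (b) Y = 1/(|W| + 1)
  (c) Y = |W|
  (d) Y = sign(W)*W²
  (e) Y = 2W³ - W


Checking option (b) Y = 1/(|W| + 1):
  W = 2.09 -> Y = 0.324 ✓
  W = 1.584 -> Y = 0.387 ✓
  W = 5.424 -> Y = 0.156 ✓
All samples match this transformation.

(b) 1/(|W| + 1)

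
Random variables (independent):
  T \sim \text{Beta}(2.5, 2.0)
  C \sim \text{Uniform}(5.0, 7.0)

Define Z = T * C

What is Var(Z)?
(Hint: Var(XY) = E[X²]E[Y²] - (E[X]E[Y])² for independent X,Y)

Var(XY) = E[X²]E[Y²] - (E[X]E[Y])²
E[T] = 0.55555556, Var(T) = 0.044893378
E[C] = 6, Var(C) = 0.33333333
E[T²] = 0.044893378 + 0.55555556² = 0.35353535
E[C²] = 0.33333333 + 6² = 36.333333
Var(Z) = 0.35353535*36.333333 - (0.55555556*6)²
= 12.845118 - 11.111111 = 1.7340067

1.7340067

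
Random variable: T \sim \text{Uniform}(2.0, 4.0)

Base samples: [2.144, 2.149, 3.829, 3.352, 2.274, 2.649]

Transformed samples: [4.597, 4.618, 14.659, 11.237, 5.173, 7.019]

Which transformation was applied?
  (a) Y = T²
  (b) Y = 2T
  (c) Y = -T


Checking option (a) Y = T²:
  T = 2.144 -> Y = 4.597 ✓
  T = 2.149 -> Y = 4.618 ✓
  T = 3.829 -> Y = 14.659 ✓
All samples match this transformation.

(a) T²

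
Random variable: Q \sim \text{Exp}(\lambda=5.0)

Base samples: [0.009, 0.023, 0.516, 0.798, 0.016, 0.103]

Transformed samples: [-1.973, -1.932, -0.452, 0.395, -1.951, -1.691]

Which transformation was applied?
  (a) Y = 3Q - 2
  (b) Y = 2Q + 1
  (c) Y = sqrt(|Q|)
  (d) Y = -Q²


Checking option (a) Y = 3Q - 2:
  Q = 0.009 -> Y = -1.973 ✓
  Q = 0.023 -> Y = -1.932 ✓
  Q = 0.516 -> Y = -0.452 ✓
All samples match this transformation.

(a) 3Q - 2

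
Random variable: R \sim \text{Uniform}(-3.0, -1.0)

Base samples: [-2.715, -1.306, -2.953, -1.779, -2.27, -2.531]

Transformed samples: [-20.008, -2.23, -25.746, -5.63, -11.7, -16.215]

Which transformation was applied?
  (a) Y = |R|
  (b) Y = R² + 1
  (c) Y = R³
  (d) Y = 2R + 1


Checking option (c) Y = R³:
  R = -2.715 -> Y = -20.008 ✓
  R = -1.306 -> Y = -2.23 ✓
  R = -2.953 -> Y = -25.746 ✓
All samples match this transformation.

(c) R³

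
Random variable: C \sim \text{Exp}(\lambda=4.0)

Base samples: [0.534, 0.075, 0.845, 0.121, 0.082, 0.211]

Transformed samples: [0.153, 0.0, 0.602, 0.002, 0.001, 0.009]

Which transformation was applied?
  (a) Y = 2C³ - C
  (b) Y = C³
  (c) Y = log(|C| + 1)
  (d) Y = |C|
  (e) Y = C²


Checking option (b) Y = C³:
  C = 0.534 -> Y = 0.153 ✓
  C = 0.075 -> Y = 0.0 ✓
  C = 0.845 -> Y = 0.602 ✓
All samples match this transformation.

(b) C³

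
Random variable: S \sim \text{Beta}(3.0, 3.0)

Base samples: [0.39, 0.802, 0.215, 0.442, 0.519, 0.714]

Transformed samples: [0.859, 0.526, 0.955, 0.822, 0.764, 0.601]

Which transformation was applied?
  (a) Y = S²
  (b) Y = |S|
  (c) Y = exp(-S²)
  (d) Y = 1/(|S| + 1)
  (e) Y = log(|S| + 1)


Checking option (c) Y = exp(-S²):
  S = 0.39 -> Y = 0.859 ✓
  S = 0.802 -> Y = 0.526 ✓
  S = 0.215 -> Y = 0.955 ✓
All samples match this transformation.

(c) exp(-S²)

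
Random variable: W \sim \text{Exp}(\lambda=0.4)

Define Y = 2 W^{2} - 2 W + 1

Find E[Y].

E[Y] = 2*E[W²] - 2*E[W] + 1
E[W] = 2.5
E[W²] = Var(W) + (E[W])² = 6.25 + 6.25 = 12.5
E[Y] = 2*12.5 - 2*2.5 + 1 = 21

21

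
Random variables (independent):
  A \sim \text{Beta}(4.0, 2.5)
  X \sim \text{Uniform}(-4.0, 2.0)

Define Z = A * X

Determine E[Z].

For independent RVs: E[XY] = E[X]*E[Y]
E[A] = 0.61538462
E[X] = -1
E[Z] = 0.61538462 * (-1) = -0.61538462

-0.61538462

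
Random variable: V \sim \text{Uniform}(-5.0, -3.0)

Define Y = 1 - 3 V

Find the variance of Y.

For Y = aV + b: Var(Y) = a² * Var(V)
Var(V) = (-3 + 5)^2/12 = 0.33333333
Var(Y) = (-3)² * 0.33333333 = 9 * 0.33333333 = 3

3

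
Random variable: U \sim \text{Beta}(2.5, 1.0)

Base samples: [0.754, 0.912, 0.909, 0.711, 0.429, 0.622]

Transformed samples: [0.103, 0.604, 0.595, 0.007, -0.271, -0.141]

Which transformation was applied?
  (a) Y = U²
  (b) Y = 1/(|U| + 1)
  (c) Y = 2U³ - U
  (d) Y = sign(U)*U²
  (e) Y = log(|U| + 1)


Checking option (c) Y = 2U³ - U:
  U = 0.754 -> Y = 0.103 ✓
  U = 0.912 -> Y = 0.604 ✓
  U = 0.909 -> Y = 0.595 ✓
All samples match this transformation.

(c) 2U³ - U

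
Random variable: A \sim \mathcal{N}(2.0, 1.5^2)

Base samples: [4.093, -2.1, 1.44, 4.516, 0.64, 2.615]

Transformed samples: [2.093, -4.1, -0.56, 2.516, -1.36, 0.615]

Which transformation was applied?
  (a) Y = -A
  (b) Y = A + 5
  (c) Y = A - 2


Checking option (c) Y = A - 2:
  A = 4.093 -> Y = 2.093 ✓
  A = -2.1 -> Y = -4.1 ✓
  A = 1.44 -> Y = -0.56 ✓
All samples match this transformation.

(c) A - 2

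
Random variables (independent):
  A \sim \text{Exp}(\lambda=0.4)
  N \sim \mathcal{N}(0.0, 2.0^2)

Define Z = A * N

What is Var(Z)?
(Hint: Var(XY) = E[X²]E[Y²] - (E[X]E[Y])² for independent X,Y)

Var(XY) = E[X²]E[Y²] - (E[X]E[Y])²
E[A] = 2.5, Var(A) = 6.25
E[N] = 0, Var(N) = 4
E[A²] = 6.25 + 2.5² = 12.5
E[N²] = 4 + 0² = 4
Var(Z) = 12.5*4 - (2.5*0)²
= 50 - 0 = 50

50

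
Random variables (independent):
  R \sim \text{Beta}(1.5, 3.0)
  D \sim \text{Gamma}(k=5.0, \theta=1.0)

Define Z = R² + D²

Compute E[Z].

E[Z] = E[R²] + E[D²]
E[R²] = Var(R) + E[R]² = 0.04040404 + 0.11111111 = 0.15151515
E[D²] = Var(D) + E[D]² = 5 + 25 = 30
E[Z] = 0.15151515 + 30 = 30.151515

30.151515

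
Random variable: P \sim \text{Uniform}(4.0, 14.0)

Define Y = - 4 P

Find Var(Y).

For Y = aP + b: Var(Y) = a² * Var(P)
Var(P) = (14 - 4)^2/12 = 8.3333333
Var(Y) = (-4)² * 8.3333333 = 16 * 8.3333333 = 133.33333

133.33333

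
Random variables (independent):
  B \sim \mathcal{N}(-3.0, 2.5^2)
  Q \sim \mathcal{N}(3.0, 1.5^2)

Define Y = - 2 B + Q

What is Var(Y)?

For independent RVs: Var(aX + bY) = a²Var(X) + b²Var(Y)
Var(B) = 6.25
Var(Q) = 2.25
Var(Y) = (-2)²*6.25 + 1²*2.25
= 4*6.25 + 1*2.25 = 27.25

27.25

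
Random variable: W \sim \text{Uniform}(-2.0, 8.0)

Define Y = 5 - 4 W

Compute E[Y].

For Y = -4W + 5:
E[Y] = -4 * E[W] + 5
E[W] = (-2 + 8)/2 = 3
E[Y] = -4 * 3 + 5 = -7

-7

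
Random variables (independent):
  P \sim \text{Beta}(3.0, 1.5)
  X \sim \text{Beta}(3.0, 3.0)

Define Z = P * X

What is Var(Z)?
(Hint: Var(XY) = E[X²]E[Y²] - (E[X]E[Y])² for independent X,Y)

Var(XY) = E[X²]E[Y²] - (E[X]E[Y])²
E[P] = 0.66666667, Var(P) = 0.04040404
E[X] = 0.5, Var(X) = 0.035714286
E[P²] = 0.04040404 + 0.66666667² = 0.48484848
E[X²] = 0.035714286 + 0.5² = 0.28571429
Var(Z) = 0.48484848*0.28571429 - (0.66666667*0.5)²
= 0.13852814 - 0.11111111 = 0.027417027

0.027417027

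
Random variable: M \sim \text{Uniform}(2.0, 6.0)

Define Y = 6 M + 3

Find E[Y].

For Y = 6M + 3:
E[Y] = 6 * E[M] + 3
E[M] = (2 + 6)/2 = 4
E[Y] = 6 * 4 + 3 = 27

27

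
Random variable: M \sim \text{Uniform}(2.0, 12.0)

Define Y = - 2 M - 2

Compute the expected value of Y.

For Y = -2M - 2:
E[Y] = -2 * E[M] - 2
E[M] = (2 + 12)/2 = 7
E[Y] = -2 * 7 - 2 = -16

-16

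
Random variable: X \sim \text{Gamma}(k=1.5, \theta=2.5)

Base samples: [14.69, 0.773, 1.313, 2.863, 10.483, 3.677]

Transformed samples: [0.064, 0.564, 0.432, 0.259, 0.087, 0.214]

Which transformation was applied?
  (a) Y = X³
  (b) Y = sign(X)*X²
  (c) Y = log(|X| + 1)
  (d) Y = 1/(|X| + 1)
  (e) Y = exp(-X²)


Checking option (d) Y = 1/(|X| + 1):
  X = 14.69 -> Y = 0.064 ✓
  X = 0.773 -> Y = 0.564 ✓
  X = 1.313 -> Y = 0.432 ✓
All samples match this transformation.

(d) 1/(|X| + 1)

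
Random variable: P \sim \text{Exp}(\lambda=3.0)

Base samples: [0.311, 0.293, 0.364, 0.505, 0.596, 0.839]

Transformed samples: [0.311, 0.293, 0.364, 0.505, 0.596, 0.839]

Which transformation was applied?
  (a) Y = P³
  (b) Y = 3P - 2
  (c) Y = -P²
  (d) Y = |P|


Checking option (d) Y = |P|:
  P = 0.311 -> Y = 0.311 ✓
  P = 0.293 -> Y = 0.293 ✓
  P = 0.364 -> Y = 0.364 ✓
All samples match this transformation.

(d) |P|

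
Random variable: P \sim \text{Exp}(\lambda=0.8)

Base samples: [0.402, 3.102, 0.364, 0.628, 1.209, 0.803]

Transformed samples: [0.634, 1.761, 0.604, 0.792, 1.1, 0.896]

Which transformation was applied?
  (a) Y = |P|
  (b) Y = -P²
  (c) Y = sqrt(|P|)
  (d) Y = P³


Checking option (c) Y = sqrt(|P|):
  P = 0.402 -> Y = 0.634 ✓
  P = 3.102 -> Y = 1.761 ✓
  P = 0.364 -> Y = 0.604 ✓
All samples match this transformation.

(c) sqrt(|P|)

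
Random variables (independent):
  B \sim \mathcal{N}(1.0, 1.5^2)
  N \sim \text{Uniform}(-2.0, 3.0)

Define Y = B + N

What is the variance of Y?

For independent RVs: Var(aX + bY) = a²Var(X) + b²Var(Y)
Var(B) = 2.25
Var(N) = 2.0833333
Var(Y) = 1²*2.25 + 1²*2.0833333
= 1*2.25 + 1*2.0833333 = 4.3333333

4.3333333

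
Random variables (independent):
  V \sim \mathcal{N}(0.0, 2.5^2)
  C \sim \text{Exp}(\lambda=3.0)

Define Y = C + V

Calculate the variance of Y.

For independent RVs: Var(aX + bY) = a²Var(X) + b²Var(Y)
Var(V) = 6.25
Var(C) = 0.11111111
Var(Y) = 1²*6.25 + 1²*0.11111111
= 1*6.25 + 1*0.11111111 = 6.3611111

6.3611111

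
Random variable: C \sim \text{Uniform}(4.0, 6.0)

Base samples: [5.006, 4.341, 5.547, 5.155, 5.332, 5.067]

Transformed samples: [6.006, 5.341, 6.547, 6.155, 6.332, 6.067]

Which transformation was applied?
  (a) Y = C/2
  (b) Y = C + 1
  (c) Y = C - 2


Checking option (b) Y = C + 1:
  C = 5.006 -> Y = 6.006 ✓
  C = 4.341 -> Y = 5.341 ✓
  C = 5.547 -> Y = 6.547 ✓
All samples match this transformation.

(b) C + 1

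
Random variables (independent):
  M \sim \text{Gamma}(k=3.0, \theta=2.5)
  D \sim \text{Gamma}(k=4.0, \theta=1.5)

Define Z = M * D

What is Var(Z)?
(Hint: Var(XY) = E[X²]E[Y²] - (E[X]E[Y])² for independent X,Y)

Var(XY) = E[X²]E[Y²] - (E[X]E[Y])²
E[M] = 7.5, Var(M) = 18.75
E[D] = 6, Var(D) = 9
E[M²] = 18.75 + 7.5² = 75
E[D²] = 9 + 6² = 45
Var(Z) = 75*45 - (7.5*6)²
= 3375 - 2025 = 1350

1350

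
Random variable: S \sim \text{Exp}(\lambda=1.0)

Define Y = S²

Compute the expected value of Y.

E[S²] = Var(S) + (E[S])² = 1 + 1 = 2

2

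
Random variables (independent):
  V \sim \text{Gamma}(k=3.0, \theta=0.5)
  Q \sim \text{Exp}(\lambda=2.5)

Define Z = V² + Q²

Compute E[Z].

E[Z] = E[V²] + E[Q²]
E[V²] = Var(V) + E[V]² = 0.75 + 2.25 = 3
E[Q²] = Var(Q) + E[Q]² = 0.16 + 0.16 = 0.32
E[Z] = 3 + 0.32 = 3.32

3.32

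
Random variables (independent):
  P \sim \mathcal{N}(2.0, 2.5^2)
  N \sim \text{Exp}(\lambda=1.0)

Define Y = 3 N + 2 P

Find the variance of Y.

For independent RVs: Var(aX + bY) = a²Var(X) + b²Var(Y)
Var(P) = 6.25
Var(N) = 1
Var(Y) = 2²*6.25 + 3²*1
= 4*6.25 + 9*1 = 34

34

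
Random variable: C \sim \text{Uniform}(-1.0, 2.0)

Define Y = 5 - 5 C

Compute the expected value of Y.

For Y = -5C + 5:
E[Y] = -5 * E[C] + 5
E[C] = (-1 + 2)/2 = 0.5
E[Y] = -5 * 0.5 + 5 = 2.5

2.5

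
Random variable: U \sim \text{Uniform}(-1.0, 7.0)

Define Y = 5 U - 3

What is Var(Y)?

For Y = aU + b: Var(Y) = a² * Var(U)
Var(U) = (7 + 1)^2/12 = 5.3333333
Var(Y) = 5² * 5.3333333 = 25 * 5.3333333 = 133.33333

133.33333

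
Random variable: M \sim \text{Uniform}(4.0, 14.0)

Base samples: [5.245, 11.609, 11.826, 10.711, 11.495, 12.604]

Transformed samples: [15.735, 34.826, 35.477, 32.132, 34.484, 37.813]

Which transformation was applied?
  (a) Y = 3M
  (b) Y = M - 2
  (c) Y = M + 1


Checking option (a) Y = 3M:
  M = 5.245 -> Y = 15.735 ✓
  M = 11.609 -> Y = 34.826 ✓
  M = 11.826 -> Y = 35.477 ✓
All samples match this transformation.

(a) 3M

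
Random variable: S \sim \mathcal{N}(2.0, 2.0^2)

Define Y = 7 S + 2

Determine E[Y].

For Y = 7S + 2:
E[Y] = 7 * E[S] + 2
E[S] = 2.0 = 2
E[Y] = 7 * 2 + 2 = 16

16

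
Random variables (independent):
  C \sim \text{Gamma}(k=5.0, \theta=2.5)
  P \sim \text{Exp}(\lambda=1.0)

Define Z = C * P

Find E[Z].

For independent RVs: E[XY] = E[X]*E[Y]
E[C] = 12.5
E[P] = 1
E[Z] = 12.5 * 1 = 12.5

12.5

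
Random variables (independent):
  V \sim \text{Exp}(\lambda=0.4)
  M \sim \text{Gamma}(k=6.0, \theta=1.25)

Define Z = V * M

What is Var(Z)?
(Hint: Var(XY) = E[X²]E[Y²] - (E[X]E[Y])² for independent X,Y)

Var(XY) = E[X²]E[Y²] - (E[X]E[Y])²
E[V] = 2.5, Var(V) = 6.25
E[M] = 7.5, Var(M) = 9.375
E[V²] = 6.25 + 2.5² = 12.5
E[M²] = 9.375 + 7.5² = 65.625
Var(Z) = 12.5*65.625 - (2.5*7.5)²
= 820.3125 - 351.5625 = 468.75

468.75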